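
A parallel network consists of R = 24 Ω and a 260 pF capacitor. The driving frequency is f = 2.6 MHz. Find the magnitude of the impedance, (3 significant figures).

ω = 2πf = 1.634e+07 rad/s
X_C = 1/(ωC) = 235 Ω
Parallel: admittances add. Y = 1/R + jωC
Y = (0.0417 + j0.00425) S
|Y| = 0.0419 S → |Z| = 1/|Y| = 23.9 Ω, ∠Z = −∠Y = -5.82°

23.9 Ω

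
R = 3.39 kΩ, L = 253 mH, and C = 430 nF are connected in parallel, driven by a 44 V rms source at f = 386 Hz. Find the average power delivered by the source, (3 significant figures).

ω = 2πf = 2425 rad/s
X_L = ωL = 614 Ω
X_C = 1/(ωC) = 959 Ω
Parallel: admittances add. Y = 1/R + 1/(jωL) + jωC
Y = (0.000295 − j0.000587) S
|Y| = 0.000657 S → |Z| = 1/|Y| = 1520 Ω, ∠Z = −∠Y = 63.3°
I = V/|Z| = 28.9 mA
P = VI cos φ = 44 × 0.0289 × cos(63.3°) = 571 mW

571 mW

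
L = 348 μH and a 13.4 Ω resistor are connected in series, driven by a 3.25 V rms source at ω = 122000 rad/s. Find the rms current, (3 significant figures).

73.0 mA

X_L = ωL = 42.5 Ω
Z = 13.4 + j42.5 Ω
|Z| = √(13.4² + 42.5²) = 44.5 Ω
I = V/|Z| = 3.25/44.5 = 73.0 mA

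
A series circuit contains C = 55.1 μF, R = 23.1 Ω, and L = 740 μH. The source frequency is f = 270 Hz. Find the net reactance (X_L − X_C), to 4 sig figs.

ω = 2πf = 1696 rad/s
X_L = ωL = 1.255 Ω
X_C = 1/(ωC) = 10.70 Ω
X = 1.255 − 10.70 = -9.443 Ω

-9.443 Ω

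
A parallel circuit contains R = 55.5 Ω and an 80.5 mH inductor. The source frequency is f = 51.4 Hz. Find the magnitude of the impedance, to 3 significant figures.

ω = 2πf = 323.0 rad/s
X_L = ωL = 26.0 Ω
Parallel: admittances add. Y = 1/R + 1/(jωL)
Y = (0.0180 − j0.0385) S
|Y| = 0.0425 S → |Z| = 1/|Y| = 23.5 Ω, ∠Z = −∠Y = 64.9°

23.5 Ω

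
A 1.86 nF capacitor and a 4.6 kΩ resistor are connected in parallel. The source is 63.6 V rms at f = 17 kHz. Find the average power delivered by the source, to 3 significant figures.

879 mW

ω = 2πf = 106800 rad/s
X_C = 1/(ωC) = 5030 Ω
Parallel: admittances add. Y = 1/R + jωC
Y = (0.000217 + j0.000199) S
|Y| = 0.000295 S → |Z| = 1/|Y| = 3400 Ω, ∠Z = −∠Y = -42.4°
I = V/|Z| = 18.7 mA
P = VI cos φ = 63.6 × 0.0187 × cos(-42.4°) = 879 mW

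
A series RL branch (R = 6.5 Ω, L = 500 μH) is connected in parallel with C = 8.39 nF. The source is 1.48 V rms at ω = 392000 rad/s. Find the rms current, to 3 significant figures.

2.69 mA

X_L = ωL = 196 Ω
X_C = 1/(ωC) = 304 Ω
Branch 1 (R+jX_L): Z₁ = 6.50 + j196 Ω, |Z₁| = 196 Ω
Branch 2 (−jX_C): Z₂ = −j304 Ω
Parallel: Z = Z₁Z₂/(Z₁+Z₂), |Z| = 551 Ω, ∠Z = 84.7°
I = V/|Z| = 1.48/551 = 2.69 mA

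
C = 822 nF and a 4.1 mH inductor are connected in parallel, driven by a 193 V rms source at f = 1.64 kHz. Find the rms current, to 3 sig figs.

2.93 A

ω = 2πf = 10300 rad/s
X_L = ωL = 42.2 Ω
X_C = 1/(ωC) = 118 Ω
Parallel: admittances add. Y = 1/(jωL) + jωC
Y = (0 − j0.0152) S
|Y| = 0.0152 S → |Z| = 1/|Y| = 65.8 Ω, ∠Z = −∠Y = 90.0°
I = V/|Z| = 193/65.8 = 2.93 A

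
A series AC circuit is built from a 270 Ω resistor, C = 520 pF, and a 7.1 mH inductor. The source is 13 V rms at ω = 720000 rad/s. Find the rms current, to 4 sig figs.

X_L = ωL = 5112 Ω
X_C = 1/(ωC) = 2671 Ω
Net reactance X = X_L − X_C = 2441 Ω
Z = 270.0 + j2441 Ω
|Z| = √(270.0² + 2441²) = 2456 Ω
I = V/|Z| = 13/2456 = 5.293 mA

5.293 mA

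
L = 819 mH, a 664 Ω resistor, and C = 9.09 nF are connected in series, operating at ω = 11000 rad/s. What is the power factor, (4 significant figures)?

X_L = ωL = 9009 Ω
X_C = 1/(ωC) = 10000 Ω
Net reactance X = X_L − X_C = -992.0 Ω
Z = 664.0 − j992.0 Ω
|Z| = √(664.0² + 992.0²) = 1194 Ω
∠Z = arctan(-992.0/664.0) = -56.20°
cos φ = cos(-56.20°) = 0.5562

0.5562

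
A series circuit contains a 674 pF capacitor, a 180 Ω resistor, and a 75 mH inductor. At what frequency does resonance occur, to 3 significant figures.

22.4 kHz

ω₀ = 1/√(LC) = 1/√(0.075 × 6.74e-10) = 140600 rad/s
f₀ = ω₀/(2π) = 22.4 kHz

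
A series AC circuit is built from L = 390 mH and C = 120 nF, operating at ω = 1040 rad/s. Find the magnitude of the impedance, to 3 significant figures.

X_L = ωL = 406 Ω
X_C = 1/(ωC) = 8010 Ω
Net reactance X = X_L − X_C = -7610 Ω
Z = − j7610 Ω
|Z| = √(0² + 7610²) = 7610 Ω

7610 Ω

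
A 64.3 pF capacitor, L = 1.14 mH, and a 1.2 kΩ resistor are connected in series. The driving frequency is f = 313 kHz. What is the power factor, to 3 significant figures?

ω = 2πf = 1.967e+06 rad/s
X_L = ωL = 2240 Ω
X_C = 1/(ωC) = 7910 Ω
Net reactance X = X_L − X_C = -5670 Ω
Z = 1200 − j5670 Ω
|Z| = √(1200² + 5670²) = 5790 Ω
∠Z = arctan(-5670/1200) = -78.0°
cos φ = cos(-78.0°) = 0.207

0.207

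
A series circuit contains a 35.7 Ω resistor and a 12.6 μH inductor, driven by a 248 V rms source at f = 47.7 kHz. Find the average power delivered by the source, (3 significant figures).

ω = 2πf = 299700 rad/s
X_L = ωL = 3.78 Ω
Z = 35.7 + j3.78 Ω
|Z| = √(35.7² + 3.78²) = 35.9 Ω
∠Z = arctan(3.78/35.7) = 6.04°
I = V/|Z| = 6.91 A
P = VI cos φ = 248 × 6.91 × cos(6.04°) = 1.70 kW

1.70 kW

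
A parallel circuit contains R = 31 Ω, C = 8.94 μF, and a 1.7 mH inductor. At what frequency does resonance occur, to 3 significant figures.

1.29 kHz

ω₀ = 1/√(LC) = 1/√(0.0017 × 8.94e-06) = 8112 rad/s
f₀ = ω₀/(2π) = 1.29 kHz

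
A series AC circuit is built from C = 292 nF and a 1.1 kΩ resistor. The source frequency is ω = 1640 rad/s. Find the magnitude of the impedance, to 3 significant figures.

2360 Ω

X_C = 1/(ωC) = 2090 Ω
Z = 1100 − j2090 Ω
|Z| = √(1100² + 2090²) = 2360 Ω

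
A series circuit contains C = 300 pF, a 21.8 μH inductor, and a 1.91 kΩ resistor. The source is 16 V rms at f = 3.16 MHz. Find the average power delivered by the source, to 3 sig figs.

132 mW

ω = 2πf = 1.985e+07 rad/s
X_L = ωL = 433 Ω
X_C = 1/(ωC) = 168 Ω
Net reactance X = X_L − X_C = 265 Ω
Z = 1910 + j265 Ω
|Z| = √(1910² + 265²) = 1930 Ω
∠Z = arctan(265/1910) = 7.90°
I = V/|Z| = 8.30 mA
P = VI cos φ = 16 × 0.00830 × cos(7.90°) = 132 mW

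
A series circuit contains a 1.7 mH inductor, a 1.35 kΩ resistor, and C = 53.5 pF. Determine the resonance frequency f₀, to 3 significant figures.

ω₀ = 1/√(LC) = 1/√(0.0017 × 5.35e-11) = 3.316e+06 rad/s
f₀ = ω₀/(2π) = 528 kHz

528 kHz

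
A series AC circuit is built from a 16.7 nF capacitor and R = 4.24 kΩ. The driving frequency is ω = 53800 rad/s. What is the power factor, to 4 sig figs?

X_C = 1/(ωC) = 1113 Ω
Z = 4240 − j1113 Ω
|Z| = √(4240² + 1113²) = 4384 Ω
∠Z = arctan(-1113/4240) = -14.71°
cos φ = cos(-14.71°) = 0.9672

0.9672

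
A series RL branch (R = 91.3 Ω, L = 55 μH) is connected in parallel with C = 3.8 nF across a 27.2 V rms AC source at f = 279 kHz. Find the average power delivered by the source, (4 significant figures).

ω = 2πf = 1.753e+06 rad/s
X_L = ωL = 96.42 Ω
X_C = 1/(ωC) = 150.1 Ω
Branch 1 (R+jX_L): Z₁ = 91.30 + j96.42 Ω, |Z₁| = 132.8 Ω
Branch 2 (−jX_C): Z₂ = −j150.1 Ω
Parallel: Z = Z₁Z₂/(Z₁+Z₂), |Z| = 188.2 Ω, ∠Z = -12.98°
I = V/|Z| = 144.5 mA
P = VI cos φ = 27.2 × 0.1445 × cos(-12.98°) = 3.831 W

3.831 W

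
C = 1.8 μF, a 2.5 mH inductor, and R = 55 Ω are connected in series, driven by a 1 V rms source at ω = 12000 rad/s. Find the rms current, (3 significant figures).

X_L = ωL = 30.0 Ω
X_C = 1/(ωC) = 46.3 Ω
Net reactance X = X_L − X_C = -16.3 Ω
Z = 55.0 − j16.3 Ω
|Z| = √(55.0² + 16.3²) = 57.4 Ω
I = V/|Z| = 1/57.4 = 17.4 mA

17.4 mA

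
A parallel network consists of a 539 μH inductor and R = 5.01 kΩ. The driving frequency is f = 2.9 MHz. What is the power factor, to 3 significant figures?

ω = 2πf = 1.822e+07 rad/s
X_L = ωL = 9820 Ω
Parallel: admittances add. Y = 1/R + 1/(jωL)
Y = (0.000200 − j0.000102) S
|Y| = 0.000224 S → |Z| = 1/|Y| = 4460 Ω, ∠Z = −∠Y = 27.0°
cos φ = cos(27.0°) = 0.891

0.891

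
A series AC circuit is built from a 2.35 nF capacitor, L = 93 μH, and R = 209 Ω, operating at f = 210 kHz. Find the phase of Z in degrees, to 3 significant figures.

ω = 2πf = 1.319e+06 rad/s
X_L = ωL = 123 Ω
X_C = 1/(ωC) = 323 Ω
Net reactance X = X_L − X_C = -200 Ω
Z = 209 − j200 Ω
|Z| = √(209² + 200²) = 289 Ω
∠Z = arctan(-200/209) = -43.7°

-43.7°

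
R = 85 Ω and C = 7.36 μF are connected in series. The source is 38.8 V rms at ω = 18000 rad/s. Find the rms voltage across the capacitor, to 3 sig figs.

3.43 V

X_C = 1/(ωC) = 7.55 Ω
Z = 85.0 − j7.55 Ω
|Z| = √(85.0² + 7.55²) = 85.3 Ω
I = V/|Z| = 455 mA
V_C = I·|Z_C| = 0.455 × 7.55 = 3.43 V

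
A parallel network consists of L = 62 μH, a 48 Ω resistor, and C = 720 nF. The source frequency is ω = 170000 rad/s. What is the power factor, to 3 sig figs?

0.604

X_L = ωL = 10.5 Ω
X_C = 1/(ωC) = 8.17 Ω
Parallel: admittances add. Y = 1/R + 1/(jωL) + jωC
Y = (0.0208 + j0.0275) S
|Y| = 0.0345 S → |Z| = 1/|Y| = 29.0 Ω, ∠Z = −∠Y = -52.9°
cos φ = cos(-52.9°) = 0.604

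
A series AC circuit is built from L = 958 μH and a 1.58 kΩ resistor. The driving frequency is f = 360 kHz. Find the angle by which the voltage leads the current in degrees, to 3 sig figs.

ω = 2πf = 2.262e+06 rad/s
X_L = ωL = 2170 Ω
Z = 1580 + j2170 Ω
|Z| = √(1580² + 2170²) = 2680 Ω
∠Z = arctan(2170/1580) = 53.9°

53.9°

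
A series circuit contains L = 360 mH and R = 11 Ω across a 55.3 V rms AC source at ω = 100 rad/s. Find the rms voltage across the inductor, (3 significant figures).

X_L = ωL = 36.0 Ω
Z = 11.0 + j36.0 Ω
|Z| = √(11.0² + 36.0²) = 37.6 Ω
I = V/|Z| = 1.47 A
V_L = I·|Z_L| = 1.47 × 36.0 = 52.9 V

52.9 V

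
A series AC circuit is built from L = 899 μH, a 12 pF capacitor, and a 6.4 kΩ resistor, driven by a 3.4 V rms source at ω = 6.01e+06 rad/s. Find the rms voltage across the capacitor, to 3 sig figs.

X_L = ωL = 5400 Ω
X_C = 1/(ωC) = 13900 Ω
Net reactance X = X_L − X_C = -8460 Ω
Z = 6400 − j8460 Ω
|Z| = √(6400² + 8460²) = 10600 Ω
I = V/|Z| = 320 μA
V_C = I·|Z_C| = 0.000320 × 13900 = 4.44 V

4.44 V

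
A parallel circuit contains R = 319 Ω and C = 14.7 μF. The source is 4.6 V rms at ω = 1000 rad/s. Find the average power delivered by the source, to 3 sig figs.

X_C = 1/(ωC) = 68.0 Ω
Parallel: admittances add. Y = 1/R + jωC
Y = (0.00313 + j0.0147) S
|Y| = 0.0150 S → |Z| = 1/|Y| = 66.5 Ω, ∠Z = −∠Y = -78.0°
I = V/|Z| = 69.1 mA
P = VI cos φ = 4.6 × 0.0691 × cos(-78.0°) = 66.3 mW

66.3 mW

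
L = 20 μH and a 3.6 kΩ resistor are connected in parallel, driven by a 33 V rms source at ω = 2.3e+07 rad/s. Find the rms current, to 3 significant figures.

72.3 mA

X_L = ωL = 460 Ω
Parallel: admittances add. Y = 1/R + 1/(jωL)
Y = (0.000278 − j0.00217) S
|Y| = 0.00219 S → |Z| = 1/|Y| = 456 Ω, ∠Z = −∠Y = 82.7°
I = V/|Z| = 33/456 = 72.3 mA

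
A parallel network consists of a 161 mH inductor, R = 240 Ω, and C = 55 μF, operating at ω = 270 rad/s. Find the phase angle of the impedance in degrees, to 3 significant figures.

X_L = ωL = 43.5 Ω
X_C = 1/(ωC) = 67.3 Ω
Parallel: admittances add. Y = 1/R + 1/(jωL) + jωC
Y = (0.00417 − j0.00815) S
|Y| = 0.00916 S → |Z| = 1/|Y| = 109 Ω, ∠Z = −∠Y = 62.9°

62.9°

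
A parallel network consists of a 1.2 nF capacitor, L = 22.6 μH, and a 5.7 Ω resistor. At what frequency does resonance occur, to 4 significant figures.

ω₀ = 1/√(LC) = 1/√(2.26e-05 × 1.2e-09) = 6.072e+06 rad/s
f₀ = ω₀/(2π) = 966.4 kHz

966.4 kHz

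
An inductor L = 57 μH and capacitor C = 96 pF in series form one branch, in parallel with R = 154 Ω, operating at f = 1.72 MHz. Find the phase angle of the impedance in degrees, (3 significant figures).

-23.9°

ω = 2πf = 1.081e+07 rad/s
X_L = ωL = 616 Ω
X_C = 1/(ωC) = 964 Ω
Branch 1: Z₁ = R = 154 Ω
Branch 2 (series LC): Z₂ = j(X_L − X_C) = −j348 Ω
Parallel: Z = Z₁Z₂/(Z₁+Z₂), |Z| = 141 Ω, ∠Z = -23.9°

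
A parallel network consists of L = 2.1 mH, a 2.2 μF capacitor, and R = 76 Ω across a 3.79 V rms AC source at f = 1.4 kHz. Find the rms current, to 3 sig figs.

141 mA

ω = 2πf = 8796 rad/s
X_L = ωL = 18.5 Ω
X_C = 1/(ωC) = 51.7 Ω
Parallel: admittances add. Y = 1/R + 1/(jωL) + jωC
Y = (0.0132 − j0.0348) S
|Y| = 0.0372 S → |Z| = 1/|Y| = 26.9 Ω, ∠Z = −∠Y = 69.3°
I = V/|Z| = 3.79/26.9 = 141 mA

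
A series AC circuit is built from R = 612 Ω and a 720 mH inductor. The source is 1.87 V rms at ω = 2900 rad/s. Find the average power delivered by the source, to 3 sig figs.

452 μW

X_L = ωL = 2090 Ω
Z = 612 + j2090 Ω
|Z| = √(612² + 2090²) = 2180 Ω
∠Z = arctan(2090/612) = 73.7°
I = V/|Z| = 859 μA
P = VI cos φ = 1.87 × 0.000859 × cos(73.7°) = 452 μW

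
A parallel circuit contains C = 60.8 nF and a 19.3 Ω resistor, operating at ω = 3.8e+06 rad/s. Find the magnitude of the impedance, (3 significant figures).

4.22 Ω

X_C = 1/(ωC) = 4.33 Ω
Parallel: admittances add. Y = 1/R + jωC
Y = (0.0518 + j0.231) S
|Y| = 0.237 S → |Z| = 1/|Y| = 4.22 Ω, ∠Z = −∠Y = -77.4°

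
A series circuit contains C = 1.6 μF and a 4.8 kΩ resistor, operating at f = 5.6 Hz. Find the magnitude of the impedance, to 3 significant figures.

18400 Ω

ω = 2πf = 35.19 rad/s
X_C = 1/(ωC) = 17800 Ω
Z = 4800 − j17800 Ω
|Z| = √(4800² + 17800²) = 18400 Ω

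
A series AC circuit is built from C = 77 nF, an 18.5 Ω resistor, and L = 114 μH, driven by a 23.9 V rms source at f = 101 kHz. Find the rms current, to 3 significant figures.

ω = 2πf = 634600 rad/s
X_L = ωL = 72.3 Ω
X_C = 1/(ωC) = 20.5 Ω
Net reactance X = X_L − X_C = 51.9 Ω
Z = 18.5 + j51.9 Ω
|Z| = √(18.5² + 51.9²) = 55.1 Ω
I = V/|Z| = 23.9/55.1 = 434 mA

434 mA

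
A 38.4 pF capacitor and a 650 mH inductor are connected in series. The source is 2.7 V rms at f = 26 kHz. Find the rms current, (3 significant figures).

ω = 2πf = 163400 rad/s
X_L = ωL = 106000 Ω
X_C = 1/(ωC) = 159000 Ω
Net reactance X = X_L − X_C = -53200 Ω
Z = − j53200 Ω
|Z| = √(0² + 53200²) = 53200 Ω
I = V/|Z| = 2.7/53200 = 50.7 μA

50.7 μA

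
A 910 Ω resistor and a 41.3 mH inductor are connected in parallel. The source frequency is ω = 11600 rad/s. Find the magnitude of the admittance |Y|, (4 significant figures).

2.359 mS

X_L = ωL = 479.1 Ω
Parallel: admittances add. Y = 1/R + 1/(jωL)
Y = (0.001099 − j0.002087) S
|Y| = 0.002359 S → |Z| = 1/|Y| = 423.9 Ω, ∠Z = −∠Y = 62.23°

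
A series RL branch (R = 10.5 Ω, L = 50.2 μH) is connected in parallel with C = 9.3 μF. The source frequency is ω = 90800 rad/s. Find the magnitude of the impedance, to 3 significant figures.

1.23 Ω

X_L = ωL = 4.56 Ω
X_C = 1/(ωC) = 1.18 Ω
Branch 1 (R+jX_L): Z₁ = 10.5 + j4.56 Ω, |Z₁| = 11.4 Ω
Branch 2 (−jX_C): Z₂ = −j1.18 Ω
Parallel: Z = Z₁Z₂/(Z₁+Z₂), |Z| = 1.23 Ω, ∠Z = -84.3°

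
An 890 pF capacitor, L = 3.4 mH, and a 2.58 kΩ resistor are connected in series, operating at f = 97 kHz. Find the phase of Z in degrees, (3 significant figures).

ω = 2πf = 609500 rad/s
X_L = ωL = 2070 Ω
X_C = 1/(ωC) = 1840 Ω
Net reactance X = X_L − X_C = 229 Ω
Z = 2580 + j229 Ω
|Z| = √(2580² + 229²) = 2590 Ω
∠Z = arctan(229/2580) = 5.06°

5.06°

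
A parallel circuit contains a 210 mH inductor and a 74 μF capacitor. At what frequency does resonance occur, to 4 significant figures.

40.37 Hz

ω₀ = 1/√(LC) = 1/√(0.21 × 7.4e-05) = 253.7 rad/s
f₀ = ω₀/(2π) = 40.37 Hz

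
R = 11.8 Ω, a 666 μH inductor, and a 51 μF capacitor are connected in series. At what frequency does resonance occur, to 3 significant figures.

ω₀ = 1/√(LC) = 1/√(0.000666 × 5.1e-05) = 5426 rad/s
f₀ = ω₀/(2π) = 864 Hz

864 Hz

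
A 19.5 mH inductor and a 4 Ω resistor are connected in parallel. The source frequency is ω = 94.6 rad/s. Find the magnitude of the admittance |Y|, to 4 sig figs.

X_L = ωL = 1.845 Ω
Parallel: admittances add. Y = 1/R + 1/(jωL)
Y = (0.2500 − j0.5421) S
|Y| = 0.5970 S → |Z| = 1/|Y| = 1.675 Ω, ∠Z = −∠Y = 65.24°

597.0 mS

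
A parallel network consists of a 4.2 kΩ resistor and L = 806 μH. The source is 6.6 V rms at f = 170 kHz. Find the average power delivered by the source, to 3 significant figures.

ω = 2πf = 1.068e+06 rad/s
X_L = ωL = 861 Ω
Parallel: admittances add. Y = 1/R + 1/(jωL)
Y = (0.000238 − j0.00116) S
|Y| = 0.00119 S → |Z| = 1/|Y| = 843 Ω, ∠Z = −∠Y = 78.4°
I = V/|Z| = 7.83 mA
P = VI cos φ = 6.6 × 0.00783 × cos(78.4°) = 10.4 mW

10.4 mW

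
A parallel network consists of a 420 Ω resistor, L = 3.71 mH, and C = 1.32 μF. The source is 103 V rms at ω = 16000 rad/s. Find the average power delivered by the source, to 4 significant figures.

25.26 W

X_L = ωL = 59.36 Ω
X_C = 1/(ωC) = 47.35 Ω
Parallel: admittances add. Y = 1/R + 1/(jωL) + jωC
Y = (0.002381 + j0.004274) S
|Y| = 0.004892 S → |Z| = 1/|Y| = 204.4 Ω, ∠Z = −∠Y = -60.88°
I = V/|Z| = 503.9 mA
P = VI cos φ = 103 × 0.5039 × cos(-60.88°) = 25.26 W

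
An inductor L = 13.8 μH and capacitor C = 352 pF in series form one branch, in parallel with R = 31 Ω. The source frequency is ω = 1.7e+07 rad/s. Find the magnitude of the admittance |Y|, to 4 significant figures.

35.50 mS

X_L = ωL = 234.6 Ω
X_C = 1/(ωC) = 167.1 Ω
Branch 1: Z₁ = R = 31.00 Ω
Branch 2 (series LC): Z₂ = j(X_L − X_C) = j67.49 Ω
Parallel: Z = Z₁Z₂/(Z₁+Z₂), |Z| = 28.17 Ω, ∠Z = 24.67°
|Y| = 1/|Z| = 35.50 mS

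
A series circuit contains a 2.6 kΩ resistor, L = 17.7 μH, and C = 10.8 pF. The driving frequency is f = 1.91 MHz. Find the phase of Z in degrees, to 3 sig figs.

ω = 2πf = 1.2e+07 rad/s
X_L = ωL = 212 Ω
X_C = 1/(ωC) = 7720 Ω
Net reactance X = X_L − X_C = -7500 Ω
Z = 2600 − j7500 Ω
|Z| = √(2600² + 7500²) = 7940 Ω
∠Z = arctan(-7500/2600) = -70.9°

-70.9°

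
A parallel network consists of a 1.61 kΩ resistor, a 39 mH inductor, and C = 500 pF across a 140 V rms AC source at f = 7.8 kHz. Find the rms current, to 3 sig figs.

ω = 2πf = 49010 rad/s
X_L = ωL = 1910 Ω
X_C = 1/(ωC) = 40800 Ω
Parallel: admittances add. Y = 1/R + 1/(jωL) + jωC
Y = (0.000621 − j0.000499) S
|Y| = 0.000797 S → |Z| = 1/|Y| = 1260 Ω, ∠Z = −∠Y = 38.8°
I = V/|Z| = 140/1260 = 112 mA

112 mA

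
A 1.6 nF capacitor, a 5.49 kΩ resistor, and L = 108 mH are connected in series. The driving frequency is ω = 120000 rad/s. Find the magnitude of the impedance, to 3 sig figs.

9500 Ω

X_L = ωL = 13000 Ω
X_C = 1/(ωC) = 5210 Ω
Net reactance X = X_L − X_C = 7750 Ω
Z = 5490 + j7750 Ω
|Z| = √(5490² + 7750²) = 9500 Ω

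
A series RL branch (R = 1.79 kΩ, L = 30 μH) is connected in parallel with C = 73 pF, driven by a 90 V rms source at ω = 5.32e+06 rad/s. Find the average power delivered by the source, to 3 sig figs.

X_L = ωL = 160 Ω
X_C = 1/(ωC) = 2570 Ω
Branch 1 (R+jX_L): Z₁ = 1790 + j160 Ω, |Z₁| = 1800 Ω
Branch 2 (−jX_C): Z₂ = −j2570 Ω
Parallel: Z = Z₁Z₂/(Z₁+Z₂), |Z| = 1540 Ω, ∠Z = -31.4°
I = V/|Z| = 58.5 mA
P = VI cos φ = 90 × 0.0585 × cos(-31.4°) = 4.49 W

4.49 W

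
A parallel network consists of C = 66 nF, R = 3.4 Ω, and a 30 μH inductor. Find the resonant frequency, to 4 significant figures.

113.1 kHz

ω₀ = 1/√(LC) = 1/√(3e-05 × 6.6e-08) = 710700 rad/s
f₀ = ω₀/(2π) = 113.1 kHz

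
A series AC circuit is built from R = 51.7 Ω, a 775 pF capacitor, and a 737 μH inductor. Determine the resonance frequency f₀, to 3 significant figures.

ω₀ = 1/√(LC) = 1/√(0.000737 × 7.75e-10) = 1.323e+06 rad/s
f₀ = ω₀/(2π) = 211 kHz

211 kHz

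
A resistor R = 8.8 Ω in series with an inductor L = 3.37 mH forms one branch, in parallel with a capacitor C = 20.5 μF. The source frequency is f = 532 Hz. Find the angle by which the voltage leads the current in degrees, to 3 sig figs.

ω = 2πf = 3343 rad/s
X_L = ωL = 11.3 Ω
X_C = 1/(ωC) = 14.6 Ω
Branch 1 (R+jX_L): Z₁ = 8.80 + j11.3 Ω, |Z₁| = 14.3 Ω
Branch 2 (−jX_C): Z₂ = −j14.6 Ω
Parallel: Z = Z₁Z₂/(Z₁+Z₂), |Z| = 22.2 Ω, ∠Z = -17.3°

-17.3°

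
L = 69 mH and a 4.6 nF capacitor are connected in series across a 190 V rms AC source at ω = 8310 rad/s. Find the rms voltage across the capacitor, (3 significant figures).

X_L = ωL = 573 Ω
X_C = 1/(ωC) = 26200 Ω
Net reactance X = X_L − X_C = -25600 Ω
Z = − j25600 Ω
|Z| = √(0² + 25600²) = 25600 Ω
I = V/|Z| = 7.43 mA
V_C = I·|Z_C| = 0.00743 × 26200 = 194 V

194 V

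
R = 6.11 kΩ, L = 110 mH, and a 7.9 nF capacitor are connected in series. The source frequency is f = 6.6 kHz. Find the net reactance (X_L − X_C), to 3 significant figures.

1510 Ω

ω = 2πf = 41470 rad/s
X_L = ωL = 4560 Ω
X_C = 1/(ωC) = 3050 Ω
X = 4560 − 3050 = 1510 Ω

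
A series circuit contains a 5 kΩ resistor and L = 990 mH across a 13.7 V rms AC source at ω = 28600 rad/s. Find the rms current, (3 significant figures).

X_L = ωL = 28300 Ω
Z = 5000 + j28300 Ω
|Z| = √(5000² + 28300²) = 28800 Ω
I = V/|Z| = 13.7/28800 = 476 μA

476 μA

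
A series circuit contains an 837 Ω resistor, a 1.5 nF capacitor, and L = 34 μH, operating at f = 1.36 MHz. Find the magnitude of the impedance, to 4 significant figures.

863.6 Ω

ω = 2πf = 8.545e+06 rad/s
X_L = ωL = 290.5 Ω
X_C = 1/(ωC) = 78.02 Ω
Net reactance X = X_L − X_C = 212.5 Ω
Z = 837.0 + j212.5 Ω
|Z| = √(837.0² + 212.5²) = 863.6 Ω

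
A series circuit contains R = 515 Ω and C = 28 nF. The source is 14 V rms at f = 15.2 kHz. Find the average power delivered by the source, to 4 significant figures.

ω = 2πf = 95500 rad/s
X_C = 1/(ωC) = 374.0 Ω
Z = 515.0 − j374.0 Ω
|Z| = √(515.0² + 374.0²) = 636.4 Ω
∠Z = arctan(-374.0/515.0) = -35.98°
I = V/|Z| = 22.00 mA
P = VI cos φ = 14 × 0.02200 × cos(-35.98°) = 249.2 mW

249.2 mW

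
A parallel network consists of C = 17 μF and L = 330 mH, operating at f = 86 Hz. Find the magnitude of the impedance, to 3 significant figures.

279 Ω

ω = 2πf = 540.4 rad/s
X_L = ωL = 178 Ω
X_C = 1/(ωC) = 109 Ω
Parallel: admittances add. Y = 1/(jωL) + jωC
Y = (0 + j0.00358) S
|Y| = 0.00358 S → |Z| = 1/|Y| = 279 Ω, ∠Z = −∠Y = -90.0°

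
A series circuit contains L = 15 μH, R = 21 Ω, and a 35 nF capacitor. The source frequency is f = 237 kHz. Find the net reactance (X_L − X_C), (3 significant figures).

3.15 Ω

ω = 2πf = 1.489e+06 rad/s
X_L = ωL = 22.3 Ω
X_C = 1/(ωC) = 19.2 Ω
X = 22.3 − 19.2 = 3.15 Ω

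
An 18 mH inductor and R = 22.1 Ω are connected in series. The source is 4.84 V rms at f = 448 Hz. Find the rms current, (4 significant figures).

87.56 mA

ω = 2πf = 2815 rad/s
X_L = ωL = 50.67 Ω
Z = 22.10 + j50.67 Ω
|Z| = √(22.10² + 50.67²) = 55.28 Ω
I = V/|Z| = 4.84/55.28 = 87.56 mA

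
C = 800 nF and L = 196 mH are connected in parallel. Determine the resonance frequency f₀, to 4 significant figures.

ω₀ = 1/√(LC) = 1/√(0.196 × 8e-07) = 2525 rad/s
f₀ = ω₀/(2π) = 401.9 Hz

401.9 Hz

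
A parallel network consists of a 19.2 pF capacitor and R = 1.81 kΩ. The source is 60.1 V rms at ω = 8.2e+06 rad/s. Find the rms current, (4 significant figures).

X_C = 1/(ωC) = 6352 Ω
Parallel: admittances add. Y = 1/R + jωC
Y = (0.0005525 + j0.0001574) S
|Y| = 0.0005745 S → |Z| = 1/|Y| = 1741 Ω, ∠Z = −∠Y = -15.91°
I = V/|Z| = 60.1/1741 = 34.53 mA

34.53 mA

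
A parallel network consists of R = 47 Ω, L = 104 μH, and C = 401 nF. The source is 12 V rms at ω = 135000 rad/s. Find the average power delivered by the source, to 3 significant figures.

X_L = ωL = 14.0 Ω
X_C = 1/(ωC) = 18.5 Ω
Parallel: admittances add. Y = 1/R + 1/(jωL) + jωC
Y = (0.0213 − j0.0171) S
|Y| = 0.0273 S → |Z| = 1/|Y| = 36.6 Ω, ∠Z = −∠Y = 38.8°
I = V/|Z| = 327 mA
P = VI cos φ = 12 × 0.327 × cos(38.8°) = 3.06 W

3.06 W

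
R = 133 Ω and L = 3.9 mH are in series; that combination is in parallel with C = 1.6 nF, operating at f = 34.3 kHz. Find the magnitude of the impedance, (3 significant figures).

ω = 2πf = 215500 rad/s
X_L = ωL = 841 Ω
X_C = 1/(ωC) = 2900 Ω
Branch 1 (R+jX_L): Z₁ = 133 + j841 Ω, |Z₁| = 851 Ω
Branch 2 (−jX_C): Z₂ = −j2900 Ω
Parallel: Z = Z₁Z₂/(Z₁+Z₂), |Z| = 1200 Ω, ∠Z = 77.3°

1200 Ω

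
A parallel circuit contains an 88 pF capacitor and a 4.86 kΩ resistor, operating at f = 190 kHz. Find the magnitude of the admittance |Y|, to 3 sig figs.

231 μS

ω = 2πf = 1.194e+06 rad/s
X_C = 1/(ωC) = 9520 Ω
Parallel: admittances add. Y = 1/R + jωC
Y = (0.000206 + j0.000105) S
|Y| = 0.000231 S → |Z| = 1/|Y| = 4330 Ω, ∠Z = −∠Y = -27.0°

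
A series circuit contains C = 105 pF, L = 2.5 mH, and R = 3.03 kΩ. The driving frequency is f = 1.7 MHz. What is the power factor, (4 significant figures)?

ω = 2πf = 1.068e+07 rad/s
X_L = ωL = 26700 Ω
X_C = 1/(ωC) = 891.6 Ω
Net reactance X = X_L − X_C = 25810 Ω
Z = 3030 + j25810 Ω
|Z| = √(3030² + 25810²) = 25990 Ω
∠Z = arctan(25810/3030) = 83.30°
cos φ = cos(83.30°) = 0.1166

0.1166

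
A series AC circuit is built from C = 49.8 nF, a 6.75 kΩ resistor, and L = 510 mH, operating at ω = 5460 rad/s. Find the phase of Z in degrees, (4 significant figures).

-7.537°

X_L = ωL = 2785 Ω
X_C = 1/(ωC) = 3678 Ω
Net reactance X = X_L − X_C = -893.1 Ω
Z = 6750 − j893.1 Ω
|Z| = √(6750² + 893.1²) = 6809 Ω
∠Z = arctan(-893.1/6750) = -7.537°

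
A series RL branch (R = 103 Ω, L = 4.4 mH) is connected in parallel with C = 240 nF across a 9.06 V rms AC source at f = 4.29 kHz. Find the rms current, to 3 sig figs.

ω = 2πf = 26950 rad/s
X_L = ωL = 119 Ω
X_C = 1/(ωC) = 155 Ω
Branch 1 (R+jX_L): Z₁ = 103 + j119 Ω, |Z₁| = 157 Ω
Branch 2 (−jX_C): Z₂ = −j155 Ω
Parallel: Z = Z₁Z₂/(Z₁+Z₂), |Z| = 223 Ω, ∠Z = -21.7°
I = V/|Z| = 9.06/223 = 40.7 mA

40.7 mA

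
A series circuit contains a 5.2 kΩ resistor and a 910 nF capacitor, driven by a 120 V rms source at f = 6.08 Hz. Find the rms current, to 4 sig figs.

ω = 2πf = 38.20 rad/s
X_C = 1/(ωC) = 28770 Ω
Z = 5200 − j28770 Ω
|Z| = √(5200² + 28770²) = 29230 Ω
I = V/|Z| = 120/29230 = 4.105 mA

4.105 mA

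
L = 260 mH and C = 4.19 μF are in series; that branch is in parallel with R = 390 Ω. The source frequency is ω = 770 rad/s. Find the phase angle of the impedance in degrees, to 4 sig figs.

-74.28°

X_L = ωL = 200.2 Ω
X_C = 1/(ωC) = 310.0 Ω
Branch 1: Z₁ = R = 390.0 Ω
Branch 2 (series LC): Z₂ = j(X_L − X_C) = −j109.8 Ω
Parallel: Z = Z₁Z₂/(Z₁+Z₂), |Z| = 105.6 Ω, ∠Z = -74.28°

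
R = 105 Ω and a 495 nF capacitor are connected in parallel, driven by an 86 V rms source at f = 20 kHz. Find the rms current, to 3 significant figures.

ω = 2πf = 125700 rad/s
X_C = 1/(ωC) = 16.1 Ω
Parallel: admittances add. Y = 1/R + jωC
Y = (0.00952 + j0.0622) S
|Y| = 0.0629 S → |Z| = 1/|Y| = 15.9 Ω, ∠Z = −∠Y = -81.3°
I = V/|Z| = 86/15.9 = 5.41 A

5.41 A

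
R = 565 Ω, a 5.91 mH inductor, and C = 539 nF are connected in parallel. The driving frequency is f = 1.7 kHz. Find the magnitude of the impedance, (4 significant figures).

ω = 2πf = 10680 rad/s
X_L = ωL = 63.13 Ω
X_C = 1/(ωC) = 173.7 Ω
Parallel: admittances add. Y = 1/R + 1/(jωL) + jωC
Y = (0.001770 − j0.01008) S
|Y| = 0.01024 S → |Z| = 1/|Y| = 97.68 Ω, ∠Z = −∠Y = 80.04°

97.68 Ω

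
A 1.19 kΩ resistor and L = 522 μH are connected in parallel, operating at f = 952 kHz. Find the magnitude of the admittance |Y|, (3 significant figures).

ω = 2πf = 5.982e+06 rad/s
X_L = ωL = 3120 Ω
Parallel: admittances add. Y = 1/R + 1/(jωL)
Y = (0.000840 − j0.000320) S
|Y| = 0.000899 S → |Z| = 1/|Y| = 1110 Ω, ∠Z = −∠Y = 20.9°

899 μS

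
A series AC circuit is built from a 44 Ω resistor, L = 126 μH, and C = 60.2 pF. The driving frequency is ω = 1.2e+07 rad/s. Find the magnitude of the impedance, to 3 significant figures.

X_L = ωL = 1510 Ω
X_C = 1/(ωC) = 1380 Ω
Net reactance X = X_L − X_C = 128 Ω
Z = 44.0 + j128 Ω
|Z| = √(44.0² + 128²) = 135 Ω

135 Ω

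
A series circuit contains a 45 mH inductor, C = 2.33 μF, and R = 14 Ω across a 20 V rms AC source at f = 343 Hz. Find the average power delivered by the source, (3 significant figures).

ω = 2πf = 2155 rad/s
X_L = ωL = 97.0 Ω
X_C = 1/(ωC) = 199 Ω
Net reactance X = X_L − X_C = -102 Ω
Z = 14.0 − j102 Ω
|Z| = √(14.0² + 102²) = 103 Ω
∠Z = arctan(-102/14.0) = -82.2°
I = V/|Z| = 194 mA
P = VI cos φ = 20 × 0.194 × cos(-82.2°) = 527 mW

527 mW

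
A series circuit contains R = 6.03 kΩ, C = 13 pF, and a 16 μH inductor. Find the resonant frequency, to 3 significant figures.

11.0 MHz

ω₀ = 1/√(LC) = 1/√(1.6e-05 × 1.3e-11) = 6.934e+07 rad/s
f₀ = ω₀/(2π) = 11.0 MHz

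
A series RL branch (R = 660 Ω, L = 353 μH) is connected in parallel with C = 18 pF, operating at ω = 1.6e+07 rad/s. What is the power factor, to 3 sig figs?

X_L = ωL = 5650 Ω
X_C = 1/(ωC) = 3470 Ω
Branch 1 (R+jX_L): Z₁ = 660 + j5650 Ω, |Z₁| = 5690 Ω
Branch 2 (−jX_C): Z₂ = −j3470 Ω
Parallel: Z = Z₁Z₂/(Z₁+Z₂), |Z| = 8680 Ω, ∠Z = -79.8°
cos φ = cos(-79.8°) = 0.177

0.177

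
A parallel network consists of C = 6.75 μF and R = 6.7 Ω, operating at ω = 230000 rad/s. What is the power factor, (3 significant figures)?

0.0957

X_C = 1/(ωC) = 0.644 Ω
Parallel: admittances add. Y = 1/R + jωC
Y = (0.149 + j1.55) S
|Y| = 1.56 S → |Z| = 1/|Y| = 0.641 Ω, ∠Z = −∠Y = -84.5°
cos φ = cos(-84.5°) = 0.0957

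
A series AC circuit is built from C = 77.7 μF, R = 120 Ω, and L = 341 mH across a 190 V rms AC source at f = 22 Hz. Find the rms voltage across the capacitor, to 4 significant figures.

137.7 V

ω = 2πf = 138.2 rad/s
X_L = ωL = 47.14 Ω
X_C = 1/(ωC) = 93.11 Ω
Net reactance X = X_L − X_C = -45.97 Ω
Z = 120.0 − j45.97 Ω
|Z| = √(120.0² + 45.97²) = 128.5 Ω
I = V/|Z| = 1.479 A
V_C = I·|Z_C| = 1.479 × 93.11 = 137.7 V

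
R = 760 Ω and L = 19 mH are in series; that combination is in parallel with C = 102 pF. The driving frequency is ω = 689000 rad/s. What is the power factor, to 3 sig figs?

X_L = ωL = 13100 Ω
X_C = 1/(ωC) = 14200 Ω
Branch 1 (R+jX_L): Z₁ = 760 + j13100 Ω, |Z₁| = 13100 Ω
Branch 2 (−jX_C): Z₂ = −j14200 Ω
Parallel: Z = Z₁Z₂/(Z₁+Z₂), |Z| = 136000 Ω, ∠Z = 52.9°
cos φ = cos(52.9°) = 0.603

0.603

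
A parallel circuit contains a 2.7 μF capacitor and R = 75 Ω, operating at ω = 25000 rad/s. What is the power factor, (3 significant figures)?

0.194

X_C = 1/(ωC) = 14.8 Ω
Parallel: admittances add. Y = 1/R + jωC
Y = (0.0133 + j0.0675) S
|Y| = 0.0688 S → |Z| = 1/|Y| = 14.5 Ω, ∠Z = −∠Y = -78.8°
cos φ = cos(-78.8°) = 0.194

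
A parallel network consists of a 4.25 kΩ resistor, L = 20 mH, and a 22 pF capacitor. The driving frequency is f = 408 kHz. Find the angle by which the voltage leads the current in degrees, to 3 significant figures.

-8.91°

ω = 2πf = 2.564e+06 rad/s
X_L = ωL = 51300 Ω
X_C = 1/(ωC) = 17700 Ω
Parallel: admittances add. Y = 1/R + 1/(jωL) + jωC
Y = (0.000235 + j3.69e-05) S
|Y| = 0.000238 S → |Z| = 1/|Y| = 4200 Ω, ∠Z = −∠Y = -8.91°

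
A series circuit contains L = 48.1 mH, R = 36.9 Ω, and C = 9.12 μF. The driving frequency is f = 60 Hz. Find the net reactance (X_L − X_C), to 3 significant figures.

ω = 2πf = 377.0 rad/s
X_L = ωL = 18.1 Ω
X_C = 1/(ωC) = 291 Ω
X = 18.1 − 291 = -273 Ω

-273 Ω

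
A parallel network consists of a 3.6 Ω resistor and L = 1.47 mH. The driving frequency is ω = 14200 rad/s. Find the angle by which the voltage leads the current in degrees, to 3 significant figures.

X_L = ωL = 20.9 Ω
Parallel: admittances add. Y = 1/R + 1/(jωL)
Y = (0.278 − j0.0479) S
|Y| = 0.282 S → |Z| = 1/|Y| = 3.55 Ω, ∠Z = −∠Y = 9.79°

9.79°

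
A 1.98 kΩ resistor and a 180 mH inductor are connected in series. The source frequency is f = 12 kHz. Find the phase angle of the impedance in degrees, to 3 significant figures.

ω = 2πf = 75400 rad/s
X_L = ωL = 13600 Ω
Z = 1980 + j13600 Ω
|Z| = √(1980² + 13600²) = 13700 Ω
∠Z = arctan(13600/1980) = 81.7°

81.7°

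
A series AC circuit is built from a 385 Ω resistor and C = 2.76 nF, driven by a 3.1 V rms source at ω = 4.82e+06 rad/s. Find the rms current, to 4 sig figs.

X_C = 1/(ωC) = 75.17 Ω
Z = 385.0 − j75.17 Ω
|Z| = √(385.0² + 75.17²) = 392.3 Ω
I = V/|Z| = 3.1/392.3 = 7.903 mA

7.903 mA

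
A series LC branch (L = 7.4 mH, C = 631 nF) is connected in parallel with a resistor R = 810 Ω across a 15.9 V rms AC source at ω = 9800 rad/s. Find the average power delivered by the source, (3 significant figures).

X_L = ωL = 72.5 Ω
X_C = 1/(ωC) = 162 Ω
Branch 1: Z₁ = R = 810 Ω
Branch 2 (series LC): Z₂ = j(X_L − X_C) = −j89.2 Ω
Parallel: Z = Z₁Z₂/(Z₁+Z₂), |Z| = 88.7 Ω, ∠Z = -83.7°
I = V/|Z| = 179 mA
P = VI cos φ = 15.9 × 0.179 × cos(-83.7°) = 312 mW

312 mW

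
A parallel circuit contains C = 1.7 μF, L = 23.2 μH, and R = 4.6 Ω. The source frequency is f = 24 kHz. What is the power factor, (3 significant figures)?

ω = 2πf = 150800 rad/s
X_L = ωL = 3.50 Ω
X_C = 1/(ωC) = 3.90 Ω
Parallel: admittances add. Y = 1/R + 1/(jωL) + jωC
Y = (0.217 − j0.0295) S
|Y| = 0.219 S → |Z| = 1/|Y| = 4.56 Ω, ∠Z = −∠Y = 7.72°
cos φ = cos(7.72°) = 0.991

0.991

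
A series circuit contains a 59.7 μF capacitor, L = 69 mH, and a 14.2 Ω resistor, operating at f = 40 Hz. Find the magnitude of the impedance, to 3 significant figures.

ω = 2πf = 251.3 rad/s
X_L = ωL = 17.3 Ω
X_C = 1/(ωC) = 66.6 Ω
Net reactance X = X_L − X_C = -49.3 Ω
Z = 14.2 − j49.3 Ω
|Z| = √(14.2² + 49.3²) = 51.3 Ω

51.3 Ω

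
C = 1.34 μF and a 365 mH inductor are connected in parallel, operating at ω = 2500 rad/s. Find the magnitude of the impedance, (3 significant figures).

444 Ω

X_L = ωL = 912 Ω
X_C = 1/(ωC) = 299 Ω
Parallel: admittances add. Y = 1/(jωL) + jωC
Y = (0 + j0.00225) S
|Y| = 0.00225 S → |Z| = 1/|Y| = 444 Ω, ∠Z = −∠Y = -90.0°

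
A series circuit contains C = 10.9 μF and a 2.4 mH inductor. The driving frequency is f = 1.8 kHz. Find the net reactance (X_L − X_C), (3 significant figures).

ω = 2πf = 11310 rad/s
X_L = ωL = 27.1 Ω
X_C = 1/(ωC) = 8.11 Ω
X = 27.1 − 8.11 = 19.0 Ω

19.0 Ω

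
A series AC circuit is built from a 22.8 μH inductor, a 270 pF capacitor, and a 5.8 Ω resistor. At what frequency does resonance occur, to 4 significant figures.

ω₀ = 1/√(LC) = 1/√(2.28e-05 × 2.7e-10) = 1.275e+07 rad/s
f₀ = ω₀/(2π) = 2.028 MHz

2.028 MHz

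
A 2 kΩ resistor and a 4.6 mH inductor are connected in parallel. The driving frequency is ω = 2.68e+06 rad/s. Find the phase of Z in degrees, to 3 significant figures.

9.21°

X_L = ωL = 12300 Ω
Parallel: admittances add. Y = 1/R + 1/(jωL)
Y = (0.000500 − j8.11e-05) S
|Y| = 0.000507 S → |Z| = 1/|Y| = 1970 Ω, ∠Z = −∠Y = 9.21°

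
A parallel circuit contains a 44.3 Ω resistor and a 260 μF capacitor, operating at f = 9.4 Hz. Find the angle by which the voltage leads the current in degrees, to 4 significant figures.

ω = 2πf = 59.06 rad/s
X_C = 1/(ωC) = 65.12 Ω
Parallel: admittances add. Y = 1/R + jωC
Y = (0.02257 + j0.01536) S
|Y| = 0.02730 S → |Z| = 1/|Y| = 36.63 Ω, ∠Z = −∠Y = -34.23°

-34.23°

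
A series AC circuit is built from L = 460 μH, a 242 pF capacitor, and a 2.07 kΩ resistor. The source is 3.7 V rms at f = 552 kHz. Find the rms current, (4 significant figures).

1.754 mA

ω = 2πf = 3.468e+06 rad/s
X_L = ωL = 1595 Ω
X_C = 1/(ωC) = 1191 Ω
Net reactance X = X_L − X_C = 404.0 Ω
Z = 2070 + j404.0 Ω
|Z| = √(2070² + 404.0²) = 2109 Ω
I = V/|Z| = 3.7/2109 = 1.754 mA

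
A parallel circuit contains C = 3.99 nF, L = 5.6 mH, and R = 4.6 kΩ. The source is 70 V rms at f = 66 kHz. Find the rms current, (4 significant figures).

ω = 2πf = 414700 rad/s
X_L = ωL = 2322 Ω
X_C = 1/(ωC) = 604.4 Ω
Parallel: admittances add. Y = 1/R + 1/(jωL) + jωC
Y = (0.0002174 + j0.001224) S
|Y| = 0.001243 S → |Z| = 1/|Y| = 804.4 Ω, ∠Z = −∠Y = -79.93°
I = V/|Z| = 70/804.4 = 87.02 mA

87.02 mA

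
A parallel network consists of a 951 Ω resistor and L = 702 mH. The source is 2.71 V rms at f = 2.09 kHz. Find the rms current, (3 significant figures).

2.86 mA

ω = 2πf = 13130 rad/s
X_L = ωL = 9220 Ω
Parallel: admittances add. Y = 1/R + 1/(jωL)
Y = (0.00105 − j0.000108) S
|Y| = 0.00106 S → |Z| = 1/|Y| = 946 Ω, ∠Z = −∠Y = 5.89°
I = V/|Z| = 2.71/946 = 2.86 mA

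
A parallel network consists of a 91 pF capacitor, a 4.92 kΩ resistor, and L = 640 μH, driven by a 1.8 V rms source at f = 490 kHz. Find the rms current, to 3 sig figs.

549 μA

ω = 2πf = 3.079e+06 rad/s
X_L = ωL = 1970 Ω
X_C = 1/(ωC) = 3570 Ω
Parallel: admittances add. Y = 1/R + 1/(jωL) + jωC
Y = (0.000203 − j0.000227) S
|Y| = 0.000305 S → |Z| = 1/|Y| = 3280 Ω, ∠Z = −∠Y = 48.2°
I = V/|Z| = 1.8/3280 = 549 μA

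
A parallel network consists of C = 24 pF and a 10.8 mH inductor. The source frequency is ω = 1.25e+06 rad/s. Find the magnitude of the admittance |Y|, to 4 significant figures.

X_L = ωL = 13500 Ω
X_C = 1/(ωC) = 33330 Ω
Parallel: admittances add. Y = 1/(jωL) + jωC
Y = (0 − j4.407e-05) S
|Y| = 4.407e-05 S → |Z| = 1/|Y| = 22690 Ω, ∠Z = −∠Y = 90.00°

44.07 μS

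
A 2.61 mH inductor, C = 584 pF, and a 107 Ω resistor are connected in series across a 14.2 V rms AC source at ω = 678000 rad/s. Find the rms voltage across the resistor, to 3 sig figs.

1.99 V

X_L = ωL = 1770 Ω
X_C = 1/(ωC) = 2530 Ω
Net reactance X = X_L − X_C = -756 Ω
Z = 107 − j756 Ω
|Z| = √(107² + 756²) = 764 Ω
I = V/|Z| = 18.6 mA
V_R = I·|Z_R| = 0.0186 × 107 = 1.99 V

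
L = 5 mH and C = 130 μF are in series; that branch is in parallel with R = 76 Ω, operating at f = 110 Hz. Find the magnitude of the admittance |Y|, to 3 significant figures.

131 mS

ω = 2πf = 691.2 rad/s
X_L = ωL = 3.46 Ω
X_C = 1/(ωC) = 11.1 Ω
Branch 1: Z₁ = R = 76.0 Ω
Branch 2 (series LC): Z₂ = j(X_L − X_C) = −j7.67 Ω
Parallel: Z = Z₁Z₂/(Z₁+Z₂), |Z| = 7.64 Ω, ∠Z = -84.2°
|Y| = 1/|Z| = 131 mS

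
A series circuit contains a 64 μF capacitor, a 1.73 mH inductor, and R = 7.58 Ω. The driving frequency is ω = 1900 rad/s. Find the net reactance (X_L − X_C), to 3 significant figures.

-4.94 Ω

X_L = ωL = 3.29 Ω
X_C = 1/(ωC) = 8.22 Ω
X = 3.29 − 8.22 = -4.94 Ω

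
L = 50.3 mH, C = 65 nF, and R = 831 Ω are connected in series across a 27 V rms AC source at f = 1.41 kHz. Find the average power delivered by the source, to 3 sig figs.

257 mW

ω = 2πf = 8859 rad/s
X_L = ωL = 446 Ω
X_C = 1/(ωC) = 1740 Ω
Net reactance X = X_L − X_C = -1290 Ω
Z = 831 − j1290 Ω
|Z| = √(831² + 1290²) = 1540 Ω
∠Z = arctan(-1290/831) = -57.2°
I = V/|Z| = 17.6 mA
P = VI cos φ = 27 × 0.0176 × cos(-57.2°) = 257 mW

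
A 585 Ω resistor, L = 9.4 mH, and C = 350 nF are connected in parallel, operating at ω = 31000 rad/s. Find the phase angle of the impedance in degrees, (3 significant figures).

X_L = ωL = 291 Ω
X_C = 1/(ωC) = 92.2 Ω
Parallel: admittances add. Y = 1/R + 1/(jωL) + jωC
Y = (0.00171 + j0.00742) S
|Y| = 0.00761 S → |Z| = 1/|Y| = 131 Ω, ∠Z = −∠Y = -77.0°

-77.0°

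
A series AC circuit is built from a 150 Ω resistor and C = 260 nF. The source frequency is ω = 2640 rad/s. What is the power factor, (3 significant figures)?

0.102

X_C = 1/(ωC) = 1460 Ω
Z = 150 − j1460 Ω
|Z| = √(150² + 1460²) = 1460 Ω
∠Z = arctan(-1460/150) = -84.1°
cos φ = cos(-84.1°) = 0.102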